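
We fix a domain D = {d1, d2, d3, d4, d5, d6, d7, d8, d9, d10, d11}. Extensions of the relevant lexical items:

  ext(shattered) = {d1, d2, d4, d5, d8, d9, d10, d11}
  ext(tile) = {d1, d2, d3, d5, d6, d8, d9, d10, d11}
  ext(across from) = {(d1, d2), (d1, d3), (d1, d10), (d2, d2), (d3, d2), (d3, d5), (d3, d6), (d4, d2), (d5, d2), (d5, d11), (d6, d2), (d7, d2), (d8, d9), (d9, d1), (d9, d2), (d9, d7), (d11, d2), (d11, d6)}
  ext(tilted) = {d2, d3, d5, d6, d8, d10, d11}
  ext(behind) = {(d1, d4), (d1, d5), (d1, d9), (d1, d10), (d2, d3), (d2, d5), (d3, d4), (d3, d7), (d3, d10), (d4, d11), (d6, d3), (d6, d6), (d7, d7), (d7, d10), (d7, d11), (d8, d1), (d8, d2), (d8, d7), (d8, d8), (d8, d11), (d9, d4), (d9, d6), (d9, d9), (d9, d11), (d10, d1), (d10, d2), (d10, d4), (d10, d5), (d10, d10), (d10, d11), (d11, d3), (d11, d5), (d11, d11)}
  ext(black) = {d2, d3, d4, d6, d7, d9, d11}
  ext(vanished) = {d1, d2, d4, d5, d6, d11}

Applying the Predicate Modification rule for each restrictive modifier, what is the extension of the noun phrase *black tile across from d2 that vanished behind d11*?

{d11}

⟦across from d2⟧ = {x : ⟨x, d2⟩ ∈ ⟦across from⟧} = {d1, d2, d3, d4, d5, d6, d7, d9, d11}
⟦that vanished⟧ = ⟦vanished⟧ = {d1, d2, d4, d5, d6, d11}
⟦behind d11⟧ = {x : ⟨x, d11⟩ ∈ ⟦behind⟧} = {d4, d7, d8, d9, d10, d11}
⟦tile⟧ = {d1, d2, d3, d5, d6, d8, d9, d10, d11}
… ∩ ⟦across from d2⟧ = {d1, d2, d3, d5, d6, d8, d9, d10, d11} ∩ {d1, d2, d3, d4, d5, d6, d7, d9, d11} = {d1, d2, d3, d5, d6, d9, d11}
… ∩ ⟦that vanished⟧ = {d1, d2, d3, d5, d6, d9, d11} ∩ {d1, d2, d4, d5, d6, d11} = {d1, d2, d5, d6, d11}
… ∩ ⟦behind d11⟧ = {d1, d2, d5, d6, d11} ∩ {d4, d7, d8, d9, d10, d11} = {d11}
… ∩ ⟦black⟧ = {d11} ∩ {d2, d3, d4, d6, d7, d9, d11} = {d11}
So ⟦black tile across from d2 that vanished behind d11⟧ = {d11}.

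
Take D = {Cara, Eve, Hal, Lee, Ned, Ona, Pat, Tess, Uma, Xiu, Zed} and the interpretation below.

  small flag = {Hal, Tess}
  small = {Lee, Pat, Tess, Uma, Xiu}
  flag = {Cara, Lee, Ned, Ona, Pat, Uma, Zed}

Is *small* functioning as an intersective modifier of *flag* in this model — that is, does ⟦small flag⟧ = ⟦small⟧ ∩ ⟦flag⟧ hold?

no

⟦small⟧ ∩ ⟦flag⟧ = {Lee, Pat, Tess, Uma, Xiu} ∩ {Cara, Lee, Ned, Ona, Pat, Uma, Zed} = {Lee, Pat, Uma}
Observed ⟦small flag⟧ = {Hal, Tess}.
These differ, so the modifier is not intersective in this model.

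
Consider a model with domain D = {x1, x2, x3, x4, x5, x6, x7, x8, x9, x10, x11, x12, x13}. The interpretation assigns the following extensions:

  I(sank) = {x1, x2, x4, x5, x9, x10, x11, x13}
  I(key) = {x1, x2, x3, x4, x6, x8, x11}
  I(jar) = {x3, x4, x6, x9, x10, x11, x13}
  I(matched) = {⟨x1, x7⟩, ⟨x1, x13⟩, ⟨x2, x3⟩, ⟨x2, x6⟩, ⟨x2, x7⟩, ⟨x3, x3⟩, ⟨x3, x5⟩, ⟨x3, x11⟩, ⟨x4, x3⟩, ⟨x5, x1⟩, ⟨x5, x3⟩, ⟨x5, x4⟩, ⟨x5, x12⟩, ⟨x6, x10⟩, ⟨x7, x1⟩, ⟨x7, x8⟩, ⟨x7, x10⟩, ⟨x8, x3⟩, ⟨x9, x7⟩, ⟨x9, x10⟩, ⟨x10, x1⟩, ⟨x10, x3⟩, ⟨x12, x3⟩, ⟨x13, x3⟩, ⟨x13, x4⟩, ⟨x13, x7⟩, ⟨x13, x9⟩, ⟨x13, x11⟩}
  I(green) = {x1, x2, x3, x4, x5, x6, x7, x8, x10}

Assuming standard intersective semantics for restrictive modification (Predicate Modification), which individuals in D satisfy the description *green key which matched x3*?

{x2, x3, x4, x8}

⟦which matched x3⟧ = {x : ⟨x, x3⟩ ∈ ⟦matched⟧} = {x2, x3, x4, x5, x8, x10, x12, x13}
⟦key⟧ = {x1, x2, x3, x4, x6, x8, x11}
… ∩ ⟦which matched x3⟧ = {x1, x2, x3, x4, x6, x8, x11} ∩ {x2, x3, x4, x5, x8, x10, x12, x13} = {x2, x3, x4, x8}
… ∩ ⟦green⟧ = {x2, x3, x4, x8} ∩ {x1, x2, x3, x4, x5, x6, x7, x8, x10} = {x2, x3, x4, x8}
So ⟦green key which matched x3⟧ = {x2, x3, x4, x8}.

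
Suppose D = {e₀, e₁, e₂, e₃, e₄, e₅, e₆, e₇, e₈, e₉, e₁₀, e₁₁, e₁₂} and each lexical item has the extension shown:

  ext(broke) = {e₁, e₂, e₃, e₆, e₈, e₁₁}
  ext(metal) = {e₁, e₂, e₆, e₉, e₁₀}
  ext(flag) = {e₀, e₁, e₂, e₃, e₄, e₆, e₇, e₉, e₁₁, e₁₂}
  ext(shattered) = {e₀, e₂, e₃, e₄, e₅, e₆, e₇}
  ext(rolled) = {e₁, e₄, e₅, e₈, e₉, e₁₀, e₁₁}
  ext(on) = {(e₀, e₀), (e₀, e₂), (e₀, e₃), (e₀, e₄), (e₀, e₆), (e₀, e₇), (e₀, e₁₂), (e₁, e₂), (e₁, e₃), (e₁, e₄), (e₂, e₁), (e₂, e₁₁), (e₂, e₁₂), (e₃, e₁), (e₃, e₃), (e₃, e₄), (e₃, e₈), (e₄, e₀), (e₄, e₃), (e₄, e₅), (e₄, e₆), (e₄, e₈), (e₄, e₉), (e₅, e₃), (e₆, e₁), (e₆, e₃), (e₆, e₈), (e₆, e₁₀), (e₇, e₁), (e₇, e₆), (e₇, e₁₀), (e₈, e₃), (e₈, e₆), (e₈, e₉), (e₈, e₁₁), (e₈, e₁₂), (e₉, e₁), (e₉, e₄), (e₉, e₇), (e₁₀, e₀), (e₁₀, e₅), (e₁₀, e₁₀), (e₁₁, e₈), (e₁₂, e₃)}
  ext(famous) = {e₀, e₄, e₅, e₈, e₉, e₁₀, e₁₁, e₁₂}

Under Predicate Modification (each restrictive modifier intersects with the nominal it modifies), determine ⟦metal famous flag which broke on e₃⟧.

{}

⟦which broke⟧ = ⟦broke⟧ = {e₁, e₂, e₃, e₆, e₈, e₁₁}
⟦on e₃⟧ = {x : ⟨x, e₃⟩ ∈ ⟦on⟧} = {e₀, e₁, e₃, e₄, e₅, e₆, e₈, e₁₂}
⟦flag⟧ = {e₀, e₁, e₂, e₃, e₄, e₆, e₇, e₉, e₁₁, e₁₂}
… ∩ ⟦which broke⟧ = {e₀, e₁, e₂, e₃, e₄, e₆, e₇, e₉, e₁₁, e₁₂} ∩ {e₁, e₂, e₃, e₆, e₈, e₁₁} = {e₁, e₂, e₃, e₆, e₁₁}
… ∩ ⟦on e₃⟧ = {e₁, e₂, e₃, e₆, e₁₁} ∩ {e₀, e₁, e₃, e₄, e₅, e₆, e₈, e₁₂} = {e₁, e₃, e₆}
… ∩ ⟦metal⟧ = {e₁, e₃, e₆} ∩ {e₁, e₂, e₆, e₉, e₁₀} = {e₁, e₆}
… ∩ ⟦famous⟧ = {e₁, e₆} ∩ {e₀, e₄, e₅, e₈, e₉, e₁₀, e₁₁, e₁₂} = ∅
So ⟦metal famous flag which broke on e₃⟧ = {}.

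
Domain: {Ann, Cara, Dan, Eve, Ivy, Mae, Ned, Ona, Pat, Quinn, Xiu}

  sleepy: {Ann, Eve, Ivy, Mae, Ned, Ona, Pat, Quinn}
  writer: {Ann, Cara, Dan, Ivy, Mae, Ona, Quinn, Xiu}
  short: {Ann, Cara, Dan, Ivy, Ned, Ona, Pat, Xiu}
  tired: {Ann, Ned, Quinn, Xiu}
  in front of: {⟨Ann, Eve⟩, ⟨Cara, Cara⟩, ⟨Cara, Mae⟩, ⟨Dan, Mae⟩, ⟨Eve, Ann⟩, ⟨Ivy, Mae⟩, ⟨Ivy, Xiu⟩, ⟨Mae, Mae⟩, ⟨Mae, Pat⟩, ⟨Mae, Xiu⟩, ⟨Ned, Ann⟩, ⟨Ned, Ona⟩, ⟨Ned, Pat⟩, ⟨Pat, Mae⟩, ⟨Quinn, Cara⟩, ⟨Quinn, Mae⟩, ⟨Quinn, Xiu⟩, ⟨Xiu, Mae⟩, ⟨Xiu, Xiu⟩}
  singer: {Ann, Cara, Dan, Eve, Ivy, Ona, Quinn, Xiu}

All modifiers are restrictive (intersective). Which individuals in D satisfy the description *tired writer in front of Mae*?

⟦in front of Mae⟧ = {x : ⟨x, Mae⟩ ∈ ⟦in front of⟧} = {Cara, Dan, Ivy, Mae, Pat, Quinn, Xiu}
⟦writer⟧ = {Ann, Cara, Dan, Ivy, Mae, Ona, Quinn, Xiu}
… ∩ ⟦in front of Mae⟧ = {Ann, Cara, Dan, Ivy, Mae, Ona, Quinn, Xiu} ∩ {Cara, Dan, Ivy, Mae, Pat, Quinn, Xiu} = {Cara, Dan, Ivy, Mae, Quinn, Xiu}
… ∩ ⟦tired⟧ = {Cara, Dan, Ivy, Mae, Quinn, Xiu} ∩ {Ann, Ned, Quinn, Xiu} = {Quinn, Xiu}
So ⟦tired writer in front of Mae⟧ = {Quinn, Xiu}.

{Quinn, Xiu}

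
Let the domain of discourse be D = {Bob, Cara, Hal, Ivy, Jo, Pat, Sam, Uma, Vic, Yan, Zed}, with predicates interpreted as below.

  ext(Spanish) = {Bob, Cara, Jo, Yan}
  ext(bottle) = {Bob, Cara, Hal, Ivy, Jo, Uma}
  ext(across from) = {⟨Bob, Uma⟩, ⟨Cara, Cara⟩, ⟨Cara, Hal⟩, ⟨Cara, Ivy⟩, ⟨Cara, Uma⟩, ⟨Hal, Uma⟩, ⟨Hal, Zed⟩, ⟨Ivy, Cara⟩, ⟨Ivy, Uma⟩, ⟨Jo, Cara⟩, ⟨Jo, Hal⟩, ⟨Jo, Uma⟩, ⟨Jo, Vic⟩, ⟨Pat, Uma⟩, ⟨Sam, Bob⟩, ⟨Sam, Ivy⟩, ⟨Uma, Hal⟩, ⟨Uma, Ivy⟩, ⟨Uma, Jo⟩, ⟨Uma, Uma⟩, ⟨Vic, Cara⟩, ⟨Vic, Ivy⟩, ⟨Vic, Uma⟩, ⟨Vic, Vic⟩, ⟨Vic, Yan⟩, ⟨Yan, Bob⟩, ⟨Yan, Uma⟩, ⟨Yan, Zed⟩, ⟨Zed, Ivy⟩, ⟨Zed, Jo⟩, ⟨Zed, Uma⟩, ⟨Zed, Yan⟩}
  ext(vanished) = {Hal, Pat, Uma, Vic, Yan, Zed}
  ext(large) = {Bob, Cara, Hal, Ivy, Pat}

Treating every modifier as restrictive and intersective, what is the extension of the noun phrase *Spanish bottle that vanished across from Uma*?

{}

⟦that vanished⟧ = ⟦vanished⟧ = {Hal, Pat, Uma, Vic, Yan, Zed}
⟦across from Uma⟧ = {x : ⟨x, Uma⟩ ∈ ⟦across from⟧} = {Bob, Cara, Hal, Ivy, Jo, Pat, Uma, Vic, Yan, Zed}
⟦bottle⟧ = {Bob, Cara, Hal, Ivy, Jo, Uma}
… ∩ ⟦that vanished⟧ = {Bob, Cara, Hal, Ivy, Jo, Uma} ∩ {Hal, Pat, Uma, Vic, Yan, Zed} = {Hal, Uma}
… ∩ ⟦across from Uma⟧ = {Hal, Uma} ∩ {Bob, Cara, Hal, Ivy, Jo, Pat, Uma, Vic, Yan, Zed} = {Hal, Uma}
… ∩ ⟦Spanish⟧ = {Hal, Uma} ∩ {Bob, Cara, Jo, Yan} = ∅
So ⟦Spanish bottle that vanished across from Uma⟧ = {}.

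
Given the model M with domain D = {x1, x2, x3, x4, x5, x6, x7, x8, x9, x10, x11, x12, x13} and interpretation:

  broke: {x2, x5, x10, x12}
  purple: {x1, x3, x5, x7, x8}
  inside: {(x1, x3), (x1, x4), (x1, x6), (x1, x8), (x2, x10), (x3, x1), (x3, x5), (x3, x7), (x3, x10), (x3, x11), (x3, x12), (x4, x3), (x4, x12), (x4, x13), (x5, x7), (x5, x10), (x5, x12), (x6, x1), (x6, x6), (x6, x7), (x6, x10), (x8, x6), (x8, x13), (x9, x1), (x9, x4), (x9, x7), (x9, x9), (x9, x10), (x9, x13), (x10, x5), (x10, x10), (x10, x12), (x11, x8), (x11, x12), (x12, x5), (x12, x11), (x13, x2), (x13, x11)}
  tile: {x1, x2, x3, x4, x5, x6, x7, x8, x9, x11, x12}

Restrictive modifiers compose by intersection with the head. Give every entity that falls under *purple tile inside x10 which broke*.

⟦inside x10⟧ = {x : ⟨x, x10⟩ ∈ ⟦inside⟧} = {x2, x3, x5, x6, x9, x10}
⟦which broke⟧ = ⟦broke⟧ = {x2, x5, x10, x12}
⟦tile⟧ = {x1, x2, x3, x4, x5, x6, x7, x8, x9, x11, x12}
… ∩ ⟦inside x10⟧ = {x1, x2, x3, x4, x5, x6, x7, x8, x9, x11, x12} ∩ {x2, x3, x5, x6, x9, x10} = {x2, x3, x5, x6, x9}
… ∩ ⟦which broke⟧ = {x2, x3, x5, x6, x9} ∩ {x2, x5, x10, x12} = {x2, x5}
… ∩ ⟦purple⟧ = {x2, x5} ∩ {x1, x3, x5, x7, x8} = {x5}
So ⟦purple tile inside x10 which broke⟧ = {x5}.

{x5}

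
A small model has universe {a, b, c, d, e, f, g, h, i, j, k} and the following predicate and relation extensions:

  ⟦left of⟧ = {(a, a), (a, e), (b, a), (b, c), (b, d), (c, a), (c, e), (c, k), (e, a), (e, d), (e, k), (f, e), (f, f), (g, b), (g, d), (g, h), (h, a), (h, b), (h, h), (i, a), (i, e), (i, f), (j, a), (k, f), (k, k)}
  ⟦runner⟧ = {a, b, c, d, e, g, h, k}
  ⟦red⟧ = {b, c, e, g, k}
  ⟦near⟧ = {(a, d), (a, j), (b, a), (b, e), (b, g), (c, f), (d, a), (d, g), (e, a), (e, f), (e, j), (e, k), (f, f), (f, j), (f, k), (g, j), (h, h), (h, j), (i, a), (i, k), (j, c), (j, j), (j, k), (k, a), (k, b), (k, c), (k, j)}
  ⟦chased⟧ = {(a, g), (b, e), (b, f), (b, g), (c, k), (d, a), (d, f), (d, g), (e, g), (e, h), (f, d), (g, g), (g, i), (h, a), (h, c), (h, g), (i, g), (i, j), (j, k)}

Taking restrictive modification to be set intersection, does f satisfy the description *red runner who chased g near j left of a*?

⟦who chased g⟧ = {x : ⟨x, g⟩ ∈ ⟦chased⟧} = {a, b, d, e, g, h, i}
⟦near j⟧ = {x : ⟨x, j⟩ ∈ ⟦near⟧} = {a, e, f, g, h, j, k}
⟦left of a⟧ = {x : ⟨x, a⟩ ∈ ⟦left of⟧} = {a, b, c, e, h, i, j}
⟦runner⟧ = {a, b, c, d, e, g, h, k}
… ∩ ⟦who chased g⟧ = {a, b, c, d, e, g, h, k} ∩ {a, b, d, e, g, h, i} = {a, b, d, e, g, h}
… ∩ ⟦near j⟧ = {a, b, d, e, g, h} ∩ {a, e, f, g, h, j, k} = {a, e, g, h}
… ∩ ⟦left of a⟧ = {a, e, g, h} ∩ {a, b, c, e, h, i, j} = {a, e, h}
… ∩ ⟦red⟧ = {a, e, h} ∩ {b, c, e, g, k} = {e}
⟦red runner who chased g near j left of a⟧ = {e}; f ∉ this set.

no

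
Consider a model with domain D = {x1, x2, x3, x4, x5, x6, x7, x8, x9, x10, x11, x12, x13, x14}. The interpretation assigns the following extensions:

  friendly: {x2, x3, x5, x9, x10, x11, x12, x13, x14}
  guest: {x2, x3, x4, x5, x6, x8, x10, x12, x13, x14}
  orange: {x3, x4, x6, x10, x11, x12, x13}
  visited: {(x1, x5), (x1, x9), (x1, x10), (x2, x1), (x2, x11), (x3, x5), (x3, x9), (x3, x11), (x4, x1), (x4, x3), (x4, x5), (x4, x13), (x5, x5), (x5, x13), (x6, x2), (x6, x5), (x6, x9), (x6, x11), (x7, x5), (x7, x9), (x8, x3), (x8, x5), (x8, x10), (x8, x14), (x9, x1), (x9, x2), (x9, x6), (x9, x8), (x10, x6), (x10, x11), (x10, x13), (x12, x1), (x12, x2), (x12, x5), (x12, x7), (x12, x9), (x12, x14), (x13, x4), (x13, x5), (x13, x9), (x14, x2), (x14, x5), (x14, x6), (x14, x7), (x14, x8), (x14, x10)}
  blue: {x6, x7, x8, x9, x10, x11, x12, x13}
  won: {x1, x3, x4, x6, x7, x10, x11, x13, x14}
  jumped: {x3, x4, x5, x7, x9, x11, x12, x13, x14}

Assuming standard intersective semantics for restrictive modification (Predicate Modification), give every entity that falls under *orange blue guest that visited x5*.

{x6, x12, x13}

⟦that visited x5⟧ = {x : ⟨x, x5⟩ ∈ ⟦visited⟧} = {x1, x3, x4, x5, x6, x7, x8, x12, x13, x14}
⟦guest⟧ = {x2, x3, x4, x5, x6, x8, x10, x12, x13, x14}
… ∩ ⟦that visited x5⟧ = {x2, x3, x4, x5, x6, x8, x10, x12, x13, x14} ∩ {x1, x3, x4, x5, x6, x7, x8, x12, x13, x14} = {x3, x4, x5, x6, x8, x12, x13, x14}
… ∩ ⟦orange⟧ = {x3, x4, x5, x6, x8, x12, x13, x14} ∩ {x3, x4, x6, x10, x11, x12, x13} = {x3, x4, x6, x12, x13}
… ∩ ⟦blue⟧ = {x3, x4, x6, x12, x13} ∩ {x6, x7, x8, x9, x10, x11, x12, x13} = {x6, x12, x13}
So ⟦orange blue guest that visited x5⟧ = {x6, x12, x13}.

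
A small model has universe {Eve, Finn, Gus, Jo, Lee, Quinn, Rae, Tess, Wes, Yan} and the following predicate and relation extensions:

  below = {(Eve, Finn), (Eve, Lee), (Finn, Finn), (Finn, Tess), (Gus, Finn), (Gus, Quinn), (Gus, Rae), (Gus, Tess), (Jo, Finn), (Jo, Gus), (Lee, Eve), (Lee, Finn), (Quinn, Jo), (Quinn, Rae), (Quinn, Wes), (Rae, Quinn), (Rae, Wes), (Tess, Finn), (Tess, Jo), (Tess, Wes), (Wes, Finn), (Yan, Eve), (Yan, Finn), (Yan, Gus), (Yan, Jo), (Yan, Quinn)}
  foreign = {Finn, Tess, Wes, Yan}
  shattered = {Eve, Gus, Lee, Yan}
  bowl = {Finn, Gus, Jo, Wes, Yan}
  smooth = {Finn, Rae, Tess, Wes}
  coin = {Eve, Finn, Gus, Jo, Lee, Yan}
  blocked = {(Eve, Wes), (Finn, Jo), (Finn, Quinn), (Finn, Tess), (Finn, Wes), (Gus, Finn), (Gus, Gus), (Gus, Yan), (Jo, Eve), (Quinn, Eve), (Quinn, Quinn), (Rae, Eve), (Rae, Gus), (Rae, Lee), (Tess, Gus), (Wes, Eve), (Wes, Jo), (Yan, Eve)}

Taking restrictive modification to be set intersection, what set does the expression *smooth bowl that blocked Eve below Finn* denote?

⟦that blocked Eve⟧ = {x : ⟨x, Eve⟩ ∈ ⟦blocked⟧} = {Jo, Quinn, Rae, Wes, Yan}
⟦below Finn⟧ = {x : ⟨x, Finn⟩ ∈ ⟦below⟧} = {Eve, Finn, Gus, Jo, Lee, Tess, Wes, Yan}
⟦bowl⟧ = {Finn, Gus, Jo, Wes, Yan}
… ∩ ⟦that blocked Eve⟧ = {Finn, Gus, Jo, Wes, Yan} ∩ {Jo, Quinn, Rae, Wes, Yan} = {Jo, Wes, Yan}
… ∩ ⟦below Finn⟧ = {Jo, Wes, Yan} ∩ {Eve, Finn, Gus, Jo, Lee, Tess, Wes, Yan} = {Jo, Wes, Yan}
… ∩ ⟦smooth⟧ = {Jo, Wes, Yan} ∩ {Finn, Rae, Tess, Wes} = {Wes}
So ⟦smooth bowl that blocked Eve below Finn⟧ = {Wes}.

{Wes}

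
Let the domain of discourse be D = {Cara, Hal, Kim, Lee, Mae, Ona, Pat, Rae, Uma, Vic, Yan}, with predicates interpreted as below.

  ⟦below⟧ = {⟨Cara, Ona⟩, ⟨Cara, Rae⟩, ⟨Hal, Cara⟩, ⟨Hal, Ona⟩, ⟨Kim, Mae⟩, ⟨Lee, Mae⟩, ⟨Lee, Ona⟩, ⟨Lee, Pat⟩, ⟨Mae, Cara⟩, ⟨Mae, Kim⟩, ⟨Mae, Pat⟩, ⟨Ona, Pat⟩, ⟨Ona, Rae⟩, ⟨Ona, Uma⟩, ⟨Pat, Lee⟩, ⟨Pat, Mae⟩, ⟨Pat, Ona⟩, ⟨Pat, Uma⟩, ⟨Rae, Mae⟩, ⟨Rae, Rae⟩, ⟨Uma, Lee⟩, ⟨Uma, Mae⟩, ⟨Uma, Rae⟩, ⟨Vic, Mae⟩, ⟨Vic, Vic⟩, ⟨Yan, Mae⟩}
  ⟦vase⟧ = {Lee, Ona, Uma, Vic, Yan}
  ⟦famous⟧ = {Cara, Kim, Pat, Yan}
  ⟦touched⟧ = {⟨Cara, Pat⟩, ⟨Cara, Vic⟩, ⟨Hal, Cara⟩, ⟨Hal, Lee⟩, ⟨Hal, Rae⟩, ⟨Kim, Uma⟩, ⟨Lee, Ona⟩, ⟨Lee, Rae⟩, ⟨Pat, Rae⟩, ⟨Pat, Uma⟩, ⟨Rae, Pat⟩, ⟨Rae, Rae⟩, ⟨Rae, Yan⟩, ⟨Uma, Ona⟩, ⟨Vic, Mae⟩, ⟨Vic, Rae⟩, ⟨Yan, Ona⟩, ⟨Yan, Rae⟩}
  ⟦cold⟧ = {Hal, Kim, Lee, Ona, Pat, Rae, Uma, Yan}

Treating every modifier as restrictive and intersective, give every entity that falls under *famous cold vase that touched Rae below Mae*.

⟦that touched Rae⟧ = {x : ⟨x, Rae⟩ ∈ ⟦touched⟧} = {Hal, Lee, Pat, Rae, Vic, Yan}
⟦below Mae⟧ = {x : ⟨x, Mae⟩ ∈ ⟦below⟧} = {Kim, Lee, Pat, Rae, Uma, Vic, Yan}
⟦vase⟧ = {Lee, Ona, Uma, Vic, Yan}
… ∩ ⟦that touched Rae⟧ = {Lee, Ona, Uma, Vic, Yan} ∩ {Hal, Lee, Pat, Rae, Vic, Yan} = {Lee, Vic, Yan}
… ∩ ⟦below Mae⟧ = {Lee, Vic, Yan} ∩ {Kim, Lee, Pat, Rae, Uma, Vic, Yan} = {Lee, Vic, Yan}
… ∩ ⟦famous⟧ = {Lee, Vic, Yan} ∩ {Cara, Kim, Pat, Yan} = {Yan}
… ∩ ⟦cold⟧ = {Yan} ∩ {Hal, Kim, Lee, Ona, Pat, Rae, Uma, Yan} = {Yan}
So ⟦famous cold vase that touched Rae below Mae⟧ = {Yan}.

{Yan}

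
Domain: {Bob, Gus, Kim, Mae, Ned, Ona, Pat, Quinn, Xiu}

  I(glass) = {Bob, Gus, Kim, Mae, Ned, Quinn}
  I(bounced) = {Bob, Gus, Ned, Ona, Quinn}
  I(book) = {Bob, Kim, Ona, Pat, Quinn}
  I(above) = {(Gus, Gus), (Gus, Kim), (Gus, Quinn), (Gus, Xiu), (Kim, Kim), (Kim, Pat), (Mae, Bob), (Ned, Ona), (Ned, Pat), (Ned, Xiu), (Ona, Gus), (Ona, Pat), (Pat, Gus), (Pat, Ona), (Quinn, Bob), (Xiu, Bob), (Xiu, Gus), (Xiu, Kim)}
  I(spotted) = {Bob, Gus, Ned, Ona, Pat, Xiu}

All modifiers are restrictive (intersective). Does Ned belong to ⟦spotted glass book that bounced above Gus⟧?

no

⟦that bounced⟧ = ⟦bounced⟧ = {Bob, Gus, Ned, Ona, Quinn}
⟦above Gus⟧ = {x : ⟨x, Gus⟩ ∈ ⟦above⟧} = {Gus, Ona, Pat, Xiu}
⟦book⟧ = {Bob, Kim, Ona, Pat, Quinn}
… ∩ ⟦that bounced⟧ = {Bob, Kim, Ona, Pat, Quinn} ∩ {Bob, Gus, Ned, Ona, Quinn} = {Bob, Ona, Quinn}
… ∩ ⟦above Gus⟧ = {Bob, Ona, Quinn} ∩ {Gus, Ona, Pat, Xiu} = {Ona}
… ∩ ⟦spotted⟧ = {Ona} ∩ {Bob, Gus, Ned, Ona, Pat, Xiu} = {Ona}
… ∩ ⟦glass⟧ = {Ona} ∩ {Bob, Gus, Kim, Mae, Ned, Quinn} = ∅
⟦spotted glass book that bounced above Gus⟧ = ∅; Ned ∉ this set.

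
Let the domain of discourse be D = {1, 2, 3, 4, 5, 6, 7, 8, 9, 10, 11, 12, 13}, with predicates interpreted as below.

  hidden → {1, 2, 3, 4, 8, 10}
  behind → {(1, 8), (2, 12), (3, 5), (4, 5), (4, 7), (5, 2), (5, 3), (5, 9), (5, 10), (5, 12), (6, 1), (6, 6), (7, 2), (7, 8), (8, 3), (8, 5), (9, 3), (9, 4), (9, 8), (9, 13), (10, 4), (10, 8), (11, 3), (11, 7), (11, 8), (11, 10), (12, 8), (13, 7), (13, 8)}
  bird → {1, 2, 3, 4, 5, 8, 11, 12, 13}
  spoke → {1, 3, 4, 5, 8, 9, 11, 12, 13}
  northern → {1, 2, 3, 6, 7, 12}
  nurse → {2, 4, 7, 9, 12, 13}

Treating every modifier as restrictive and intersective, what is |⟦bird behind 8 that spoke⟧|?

4

⟦behind 8⟧ = {x : ⟨x, 8⟩ ∈ ⟦behind⟧} = {1, 7, 9, 10, 11, 12, 13}
⟦that spoke⟧ = ⟦spoke⟧ = {1, 3, 4, 5, 8, 9, 11, 12, 13}
⟦bird⟧ = {1, 2, 3, 4, 5, 8, 11, 12, 13}
… ∩ ⟦behind 8⟧ = {1, 2, 3, 4, 5, 8, 11, 12, 13} ∩ {1, 7, 9, 10, 11, 12, 13} = {1, 11, 12, 13}
… ∩ ⟦that spoke⟧ = {1, 11, 12, 13} ∩ {1, 3, 4, 5, 8, 9, 11, 12, 13} = {1, 11, 12, 13}
⟦bird behind 8 that spoke⟧ = {1, 11, 12, 13}, so the cardinality is 4.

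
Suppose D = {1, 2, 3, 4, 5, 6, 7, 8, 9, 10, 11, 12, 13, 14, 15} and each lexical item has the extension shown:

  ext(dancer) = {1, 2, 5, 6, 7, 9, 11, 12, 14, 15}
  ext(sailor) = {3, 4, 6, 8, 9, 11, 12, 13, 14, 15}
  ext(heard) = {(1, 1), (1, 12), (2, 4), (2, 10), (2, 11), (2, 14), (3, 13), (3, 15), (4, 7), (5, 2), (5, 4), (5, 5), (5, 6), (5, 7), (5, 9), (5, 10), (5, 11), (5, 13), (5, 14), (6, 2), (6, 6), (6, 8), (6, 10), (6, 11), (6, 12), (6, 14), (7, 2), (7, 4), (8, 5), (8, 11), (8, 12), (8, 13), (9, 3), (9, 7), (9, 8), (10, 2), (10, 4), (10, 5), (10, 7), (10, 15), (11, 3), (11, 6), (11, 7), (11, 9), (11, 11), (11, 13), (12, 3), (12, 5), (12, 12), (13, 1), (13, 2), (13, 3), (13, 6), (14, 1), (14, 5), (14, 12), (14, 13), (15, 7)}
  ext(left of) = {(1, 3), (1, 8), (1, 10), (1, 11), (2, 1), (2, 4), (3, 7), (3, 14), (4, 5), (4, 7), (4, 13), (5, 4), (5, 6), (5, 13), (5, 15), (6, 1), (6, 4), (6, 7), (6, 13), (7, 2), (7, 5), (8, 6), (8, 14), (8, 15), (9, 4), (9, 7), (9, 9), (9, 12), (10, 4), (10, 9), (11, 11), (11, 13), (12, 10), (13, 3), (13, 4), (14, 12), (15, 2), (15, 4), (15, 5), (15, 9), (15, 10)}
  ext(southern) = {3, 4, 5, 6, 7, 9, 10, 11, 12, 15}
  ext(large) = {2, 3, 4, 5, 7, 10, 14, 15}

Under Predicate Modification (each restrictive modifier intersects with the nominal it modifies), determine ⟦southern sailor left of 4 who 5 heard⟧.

{6, 9}

⟦left of 4⟧ = {x : ⟨x, 4⟩ ∈ ⟦left of⟧} = {2, 5, 6, 9, 10, 13, 15}
⟦who 5 heard⟧ = {x : ⟨5, x⟩ ∈ ⟦heard⟧} = {2, 4, 5, 6, 7, 9, 10, 11, 13, 14}
⟦sailor⟧ = {3, 4, 6, 8, 9, 11, 12, 13, 14, 15}
… ∩ ⟦left of 4⟧ = {3, 4, 6, 8, 9, 11, 12, 13, 14, 15} ∩ {2, 5, 6, 9, 10, 13, 15} = {6, 9, 13, 15}
… ∩ ⟦who 5 heard⟧ = {6, 9, 13, 15} ∩ {2, 4, 5, 6, 7, 9, 10, 11, 13, 14} = {6, 9, 13}
… ∩ ⟦southern⟧ = {6, 9, 13} ∩ {3, 4, 5, 6, 7, 9, 10, 11, 12, 15} = {6, 9}
So ⟦southern sailor left of 4 who 5 heard⟧ = {6, 9}.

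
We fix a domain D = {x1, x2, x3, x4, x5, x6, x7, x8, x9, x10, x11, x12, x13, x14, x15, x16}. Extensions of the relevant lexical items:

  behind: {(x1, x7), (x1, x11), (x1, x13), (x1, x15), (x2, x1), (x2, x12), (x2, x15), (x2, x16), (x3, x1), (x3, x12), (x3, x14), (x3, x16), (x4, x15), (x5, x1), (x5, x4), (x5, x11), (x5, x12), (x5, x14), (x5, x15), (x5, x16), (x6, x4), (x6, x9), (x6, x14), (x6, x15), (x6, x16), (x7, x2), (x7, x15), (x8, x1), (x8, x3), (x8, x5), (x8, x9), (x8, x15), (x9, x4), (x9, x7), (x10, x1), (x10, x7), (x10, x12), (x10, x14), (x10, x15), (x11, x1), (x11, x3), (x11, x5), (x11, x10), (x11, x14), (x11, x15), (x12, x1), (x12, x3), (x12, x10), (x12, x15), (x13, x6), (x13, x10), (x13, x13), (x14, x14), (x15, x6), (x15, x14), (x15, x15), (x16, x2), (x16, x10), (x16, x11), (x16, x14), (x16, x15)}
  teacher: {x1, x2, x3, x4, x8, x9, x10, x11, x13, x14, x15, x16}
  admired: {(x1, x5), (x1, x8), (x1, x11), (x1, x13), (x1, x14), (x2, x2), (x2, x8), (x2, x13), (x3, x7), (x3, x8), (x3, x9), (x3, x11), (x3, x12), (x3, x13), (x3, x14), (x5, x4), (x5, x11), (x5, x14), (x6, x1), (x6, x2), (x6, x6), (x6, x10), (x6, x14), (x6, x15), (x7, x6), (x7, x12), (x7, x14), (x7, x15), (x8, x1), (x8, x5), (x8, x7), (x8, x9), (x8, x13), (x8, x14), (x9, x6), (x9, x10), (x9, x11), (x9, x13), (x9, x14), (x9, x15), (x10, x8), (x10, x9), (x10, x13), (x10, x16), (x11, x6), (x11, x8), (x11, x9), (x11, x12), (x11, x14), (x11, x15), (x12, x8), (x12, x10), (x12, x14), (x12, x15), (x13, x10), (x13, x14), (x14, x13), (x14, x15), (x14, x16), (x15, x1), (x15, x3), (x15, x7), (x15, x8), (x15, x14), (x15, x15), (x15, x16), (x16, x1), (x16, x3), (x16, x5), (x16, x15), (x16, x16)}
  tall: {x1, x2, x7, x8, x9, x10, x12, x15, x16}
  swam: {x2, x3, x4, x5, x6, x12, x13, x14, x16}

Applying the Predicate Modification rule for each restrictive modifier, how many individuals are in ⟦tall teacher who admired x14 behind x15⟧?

⟦who admired x14⟧ = {x : ⟨x, x14⟩ ∈ ⟦admired⟧} = {x1, x3, x5, x6, x7, x8, x9, x11, x12, x13, x15}
⟦behind x15⟧ = {x : ⟨x, x15⟩ ∈ ⟦behind⟧} = {x1, x2, x4, x5, x6, x7, x8, x10, x11, x12, x15, x16}
⟦teacher⟧ = {x1, x2, x3, x4, x8, x9, x10, x11, x13, x14, x15, x16}
… ∩ ⟦who admired x14⟧ = {x1, x2, x3, x4, x8, x9, x10, x11, x13, x14, x15, x16} ∩ {x1, x3, x5, x6, x7, x8, x9, x11, x12, x13, x15} = {x1, x3, x8, x9, x11, x13, x15}
… ∩ ⟦behind x15⟧ = {x1, x3, x8, x9, x11, x13, x15} ∩ {x1, x2, x4, x5, x6, x7, x8, x10, x11, x12, x15, x16} = {x1, x8, x11, x15}
… ∩ ⟦tall⟧ = {x1, x8, x11, x15} ∩ {x1, x2, x7, x8, x9, x10, x12, x15, x16} = {x1, x8, x15}
⟦tall teacher who admired x14 behind x15⟧ = {x1, x8, x15}, so the cardinality is 3.

3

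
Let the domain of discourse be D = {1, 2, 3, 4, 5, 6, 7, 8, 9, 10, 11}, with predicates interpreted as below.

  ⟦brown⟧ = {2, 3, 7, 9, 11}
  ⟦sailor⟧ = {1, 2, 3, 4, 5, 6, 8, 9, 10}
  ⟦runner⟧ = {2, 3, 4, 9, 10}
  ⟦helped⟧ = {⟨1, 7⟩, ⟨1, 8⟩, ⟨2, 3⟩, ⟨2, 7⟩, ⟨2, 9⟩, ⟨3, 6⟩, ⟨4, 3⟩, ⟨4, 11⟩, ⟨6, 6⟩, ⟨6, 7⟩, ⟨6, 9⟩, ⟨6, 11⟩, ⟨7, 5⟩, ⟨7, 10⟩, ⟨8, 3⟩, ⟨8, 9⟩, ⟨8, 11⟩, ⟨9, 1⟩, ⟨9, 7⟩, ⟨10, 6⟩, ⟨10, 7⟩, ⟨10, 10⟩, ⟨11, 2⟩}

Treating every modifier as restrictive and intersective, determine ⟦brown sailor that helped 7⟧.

⟦that helped 7⟧ = {x : ⟨x, 7⟩ ∈ ⟦helped⟧} = {1, 2, 6, 9, 10}
⟦sailor⟧ = {1, 2, 3, 4, 5, 6, 8, 9, 10}
… ∩ ⟦that helped 7⟧ = {1, 2, 3, 4, 5, 6, 8, 9, 10} ∩ {1, 2, 6, 9, 10} = {1, 2, 6, 9, 10}
… ∩ ⟦brown⟧ = {1, 2, 6, 9, 10} ∩ {2, 3, 7, 9, 11} = {2, 9}
So ⟦brown sailor that helped 7⟧ = {2, 9}.

{2, 9}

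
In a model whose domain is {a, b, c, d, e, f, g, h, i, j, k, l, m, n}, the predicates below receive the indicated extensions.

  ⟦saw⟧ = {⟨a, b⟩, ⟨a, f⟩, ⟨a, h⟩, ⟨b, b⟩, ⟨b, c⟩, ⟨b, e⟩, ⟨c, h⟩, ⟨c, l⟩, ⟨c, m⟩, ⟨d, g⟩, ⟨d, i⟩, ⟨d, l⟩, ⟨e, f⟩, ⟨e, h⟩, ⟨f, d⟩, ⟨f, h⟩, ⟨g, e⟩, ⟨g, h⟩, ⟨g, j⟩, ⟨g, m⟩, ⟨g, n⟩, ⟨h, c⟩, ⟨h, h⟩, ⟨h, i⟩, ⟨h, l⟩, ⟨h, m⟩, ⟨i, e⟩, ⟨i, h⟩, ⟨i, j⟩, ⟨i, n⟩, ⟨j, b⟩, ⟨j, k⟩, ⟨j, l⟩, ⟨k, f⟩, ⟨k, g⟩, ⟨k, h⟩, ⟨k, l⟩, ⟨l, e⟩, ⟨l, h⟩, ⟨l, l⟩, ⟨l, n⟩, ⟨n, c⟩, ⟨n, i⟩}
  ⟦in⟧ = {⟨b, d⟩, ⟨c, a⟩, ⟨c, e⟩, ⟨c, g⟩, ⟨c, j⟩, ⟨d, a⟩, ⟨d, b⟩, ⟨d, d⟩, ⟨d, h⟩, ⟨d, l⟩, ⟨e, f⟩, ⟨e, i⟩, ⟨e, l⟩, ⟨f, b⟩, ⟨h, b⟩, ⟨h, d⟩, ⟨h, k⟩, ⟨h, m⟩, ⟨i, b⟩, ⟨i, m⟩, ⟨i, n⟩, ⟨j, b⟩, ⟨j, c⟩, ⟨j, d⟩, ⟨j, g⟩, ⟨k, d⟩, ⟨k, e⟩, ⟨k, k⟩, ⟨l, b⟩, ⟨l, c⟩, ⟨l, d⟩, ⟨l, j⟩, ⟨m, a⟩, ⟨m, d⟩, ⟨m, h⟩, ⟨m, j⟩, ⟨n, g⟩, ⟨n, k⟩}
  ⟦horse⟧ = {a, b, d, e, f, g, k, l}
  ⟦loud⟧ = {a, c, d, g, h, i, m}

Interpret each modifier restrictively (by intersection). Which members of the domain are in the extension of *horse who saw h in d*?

{k, l}

⟦who saw h⟧ = {x : ⟨x, h⟩ ∈ ⟦saw⟧} = {a, c, e, f, g, h, i, k, l}
⟦in d⟧ = {x : ⟨x, d⟩ ∈ ⟦in⟧} = {b, d, h, j, k, l, m}
⟦horse⟧ = {a, b, d, e, f, g, k, l}
… ∩ ⟦who saw h⟧ = {a, b, d, e, f, g, k, l} ∩ {a, c, e, f, g, h, i, k, l} = {a, e, f, g, k, l}
… ∩ ⟦in d⟧ = {a, e, f, g, k, l} ∩ {b, d, h, j, k, l, m} = {k, l}
So ⟦horse who saw h in d⟧ = {k, l}.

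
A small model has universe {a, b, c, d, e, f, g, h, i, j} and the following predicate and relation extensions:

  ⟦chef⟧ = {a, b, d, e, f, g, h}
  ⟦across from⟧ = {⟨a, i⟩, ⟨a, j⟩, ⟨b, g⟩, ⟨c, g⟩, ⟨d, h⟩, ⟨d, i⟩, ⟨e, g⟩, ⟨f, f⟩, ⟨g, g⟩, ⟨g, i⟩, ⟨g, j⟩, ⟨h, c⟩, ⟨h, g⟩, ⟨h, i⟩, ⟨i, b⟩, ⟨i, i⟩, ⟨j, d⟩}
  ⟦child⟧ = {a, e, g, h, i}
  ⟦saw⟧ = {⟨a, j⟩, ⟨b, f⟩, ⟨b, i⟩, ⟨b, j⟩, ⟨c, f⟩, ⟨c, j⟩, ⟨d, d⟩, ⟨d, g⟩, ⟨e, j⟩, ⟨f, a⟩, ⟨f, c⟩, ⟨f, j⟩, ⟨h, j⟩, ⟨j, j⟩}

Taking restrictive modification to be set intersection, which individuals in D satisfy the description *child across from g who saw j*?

{e, h}

⟦across from g⟧ = {x : ⟨x, g⟩ ∈ ⟦across from⟧} = {b, c, e, g, h}
⟦who saw j⟧ = {x : ⟨x, j⟩ ∈ ⟦saw⟧} = {a, b, c, e, f, h, j}
⟦child⟧ = {a, e, g, h, i}
… ∩ ⟦across from g⟧ = {a, e, g, h, i} ∩ {b, c, e, g, h} = {e, g, h}
… ∩ ⟦who saw j⟧ = {e, g, h} ∩ {a, b, c, e, f, h, j} = {e, h}
So ⟦child across from g who saw j⟧ = {e, h}.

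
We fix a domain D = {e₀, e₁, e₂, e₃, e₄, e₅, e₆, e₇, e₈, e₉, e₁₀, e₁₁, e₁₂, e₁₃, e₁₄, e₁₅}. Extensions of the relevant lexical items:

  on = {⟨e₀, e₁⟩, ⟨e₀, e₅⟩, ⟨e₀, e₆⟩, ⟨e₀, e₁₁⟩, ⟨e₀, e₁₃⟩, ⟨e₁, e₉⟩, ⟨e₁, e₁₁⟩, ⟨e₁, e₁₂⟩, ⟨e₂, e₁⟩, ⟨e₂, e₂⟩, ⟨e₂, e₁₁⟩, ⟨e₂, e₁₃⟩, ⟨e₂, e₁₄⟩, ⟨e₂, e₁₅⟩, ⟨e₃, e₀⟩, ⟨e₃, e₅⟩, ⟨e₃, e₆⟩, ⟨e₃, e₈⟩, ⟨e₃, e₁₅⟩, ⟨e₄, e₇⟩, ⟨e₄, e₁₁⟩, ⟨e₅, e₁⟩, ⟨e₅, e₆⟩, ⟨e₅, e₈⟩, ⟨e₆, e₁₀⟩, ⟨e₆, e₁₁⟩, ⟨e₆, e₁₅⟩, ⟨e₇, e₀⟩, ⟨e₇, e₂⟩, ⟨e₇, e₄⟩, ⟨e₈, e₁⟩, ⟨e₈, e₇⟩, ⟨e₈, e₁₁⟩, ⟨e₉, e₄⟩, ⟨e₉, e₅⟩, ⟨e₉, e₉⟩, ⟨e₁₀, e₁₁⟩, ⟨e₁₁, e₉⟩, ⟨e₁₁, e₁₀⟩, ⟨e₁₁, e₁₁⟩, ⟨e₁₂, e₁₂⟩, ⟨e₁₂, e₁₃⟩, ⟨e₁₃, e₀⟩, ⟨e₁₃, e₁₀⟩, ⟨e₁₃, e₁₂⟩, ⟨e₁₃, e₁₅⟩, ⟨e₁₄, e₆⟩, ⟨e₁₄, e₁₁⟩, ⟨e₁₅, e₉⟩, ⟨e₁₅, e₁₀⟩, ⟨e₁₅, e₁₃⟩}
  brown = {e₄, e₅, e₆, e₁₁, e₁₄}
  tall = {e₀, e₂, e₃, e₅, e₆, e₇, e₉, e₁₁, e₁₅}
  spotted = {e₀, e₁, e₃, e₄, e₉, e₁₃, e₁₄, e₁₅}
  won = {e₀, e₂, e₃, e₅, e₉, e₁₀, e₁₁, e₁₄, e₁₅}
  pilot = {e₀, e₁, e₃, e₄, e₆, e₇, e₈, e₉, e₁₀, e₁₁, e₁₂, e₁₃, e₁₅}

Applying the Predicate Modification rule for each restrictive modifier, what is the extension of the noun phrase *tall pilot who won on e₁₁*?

⟦who won⟧ = ⟦won⟧ = {e₀, e₂, e₃, e₅, e₉, e₁₀, e₁₁, e₁₄, e₁₅}
⟦on e₁₁⟧ = {x : ⟨x, e₁₁⟩ ∈ ⟦on⟧} = {e₀, e₁, e₂, e₄, e₆, e₈, e₁₀, e₁₁, e₁₄}
⟦pilot⟧ = {e₀, e₁, e₃, e₄, e₆, e₇, e₈, e₉, e₁₀, e₁₁, e₁₂, e₁₃, e₁₅}
… ∩ ⟦who won⟧ = {e₀, e₁, e₃, e₄, e₆, e₇, e₈, e₉, e₁₀, e₁₁, e₁₂, e₁₃, e₁₅} ∩ {e₀, e₂, e₃, e₅, e₉, e₁₀, e₁₁, e₁₄, e₁₅} = {e₀, e₃, e₉, e₁₀, e₁₁, e₁₅}
… ∩ ⟦on e₁₁⟧ = {e₀, e₃, e₉, e₁₀, e₁₁, e₁₅} ∩ {e₀, e₁, e₂, e₄, e₆, e₈, e₁₀, e₁₁, e₁₄} = {e₀, e₁₀, e₁₁}
… ∩ ⟦tall⟧ = {e₀, e₁₀, e₁₁} ∩ {e₀, e₂, e₃, e₅, e₆, e₇, e₉, e₁₁, e₁₅} = {e₀, e₁₁}
So ⟦tall pilot who won on e₁₁⟧ = {e₀, e₁₁}.

{e₀, e₁₁}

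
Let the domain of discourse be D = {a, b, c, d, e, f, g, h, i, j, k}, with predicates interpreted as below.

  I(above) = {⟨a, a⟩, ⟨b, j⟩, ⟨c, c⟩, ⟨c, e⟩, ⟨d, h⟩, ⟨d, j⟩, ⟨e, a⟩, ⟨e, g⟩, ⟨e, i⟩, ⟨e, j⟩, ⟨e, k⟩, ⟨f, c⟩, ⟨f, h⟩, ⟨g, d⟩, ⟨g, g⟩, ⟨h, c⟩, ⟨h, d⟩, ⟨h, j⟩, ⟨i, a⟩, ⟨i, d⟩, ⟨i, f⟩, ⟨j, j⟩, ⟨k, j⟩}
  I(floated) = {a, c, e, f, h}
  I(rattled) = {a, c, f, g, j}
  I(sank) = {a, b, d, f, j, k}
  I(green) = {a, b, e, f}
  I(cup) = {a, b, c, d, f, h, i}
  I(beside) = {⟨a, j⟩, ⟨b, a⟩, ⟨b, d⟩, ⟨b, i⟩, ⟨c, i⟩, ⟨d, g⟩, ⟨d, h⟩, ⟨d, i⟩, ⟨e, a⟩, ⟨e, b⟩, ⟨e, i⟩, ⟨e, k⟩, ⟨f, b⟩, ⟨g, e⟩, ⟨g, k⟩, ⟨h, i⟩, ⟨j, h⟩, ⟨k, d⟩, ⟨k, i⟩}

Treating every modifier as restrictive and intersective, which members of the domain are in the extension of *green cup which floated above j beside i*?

∅

⟦which floated⟧ = ⟦floated⟧ = {a, c, e, f, h}
⟦above j⟧ = {x : ⟨x, j⟩ ∈ ⟦above⟧} = {b, d, e, h, j, k}
⟦beside i⟧ = {x : ⟨x, i⟩ ∈ ⟦beside⟧} = {b, c, d, e, h, k}
⟦cup⟧ = {a, b, c, d, f, h, i}
… ∩ ⟦which floated⟧ = {a, b, c, d, f, h, i} ∩ {a, c, e, f, h} = {a, c, f, h}
… ∩ ⟦above j⟧ = {a, c, f, h} ∩ {b, d, e, h, j, k} = {h}
… ∩ ⟦beside i⟧ = {h} ∩ {b, c, d, e, h, k} = {h}
… ∩ ⟦green⟧ = {h} ∩ {a, b, e, f} = ∅
So ⟦green cup which floated above j beside i⟧ = ∅.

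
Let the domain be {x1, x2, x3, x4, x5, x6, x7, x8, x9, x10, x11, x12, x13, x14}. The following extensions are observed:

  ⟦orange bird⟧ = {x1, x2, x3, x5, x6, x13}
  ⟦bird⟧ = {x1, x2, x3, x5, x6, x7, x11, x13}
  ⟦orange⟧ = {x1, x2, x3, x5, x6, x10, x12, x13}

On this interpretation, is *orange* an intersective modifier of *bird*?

yes

⟦orange⟧ ∩ ⟦bird⟧ = {x1, x2, x3, x5, x6, x10, x12, x13} ∩ {x1, x2, x3, x5, x6, x7, x11, x13} = {x1, x2, x3, x5, x6, x13}
Observed ⟦orange bird⟧ = {x1, x2, x3, x5, x6, x13}.
These coincide, so the modifier is intersective here.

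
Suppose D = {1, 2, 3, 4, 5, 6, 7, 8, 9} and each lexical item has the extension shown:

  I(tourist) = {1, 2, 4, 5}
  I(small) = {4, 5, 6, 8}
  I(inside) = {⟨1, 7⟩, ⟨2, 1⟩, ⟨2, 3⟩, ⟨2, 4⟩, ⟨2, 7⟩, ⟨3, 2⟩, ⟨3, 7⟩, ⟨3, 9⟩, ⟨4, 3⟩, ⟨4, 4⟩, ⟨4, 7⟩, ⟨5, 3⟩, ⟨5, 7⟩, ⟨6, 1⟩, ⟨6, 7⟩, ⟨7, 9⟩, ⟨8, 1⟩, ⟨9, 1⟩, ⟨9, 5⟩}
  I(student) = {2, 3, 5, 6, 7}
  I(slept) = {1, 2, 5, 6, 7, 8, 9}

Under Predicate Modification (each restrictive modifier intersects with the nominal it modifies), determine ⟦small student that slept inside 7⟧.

{5, 6}

⟦that slept⟧ = ⟦slept⟧ = {1, 2, 5, 6, 7, 8, 9}
⟦inside 7⟧ = {x : ⟨x, 7⟩ ∈ ⟦inside⟧} = {1, 2, 3, 4, 5, 6}
⟦student⟧ = {2, 3, 5, 6, 7}
… ∩ ⟦that slept⟧ = {2, 3, 5, 6, 7} ∩ {1, 2, 5, 6, 7, 8, 9} = {2, 5, 6, 7}
… ∩ ⟦inside 7⟧ = {2, 5, 6, 7} ∩ {1, 2, 3, 4, 5, 6} = {2, 5, 6}
… ∩ ⟦small⟧ = {2, 5, 6} ∩ {4, 5, 6, 8} = {5, 6}
So ⟦small student that slept inside 7⟧ = {5, 6}.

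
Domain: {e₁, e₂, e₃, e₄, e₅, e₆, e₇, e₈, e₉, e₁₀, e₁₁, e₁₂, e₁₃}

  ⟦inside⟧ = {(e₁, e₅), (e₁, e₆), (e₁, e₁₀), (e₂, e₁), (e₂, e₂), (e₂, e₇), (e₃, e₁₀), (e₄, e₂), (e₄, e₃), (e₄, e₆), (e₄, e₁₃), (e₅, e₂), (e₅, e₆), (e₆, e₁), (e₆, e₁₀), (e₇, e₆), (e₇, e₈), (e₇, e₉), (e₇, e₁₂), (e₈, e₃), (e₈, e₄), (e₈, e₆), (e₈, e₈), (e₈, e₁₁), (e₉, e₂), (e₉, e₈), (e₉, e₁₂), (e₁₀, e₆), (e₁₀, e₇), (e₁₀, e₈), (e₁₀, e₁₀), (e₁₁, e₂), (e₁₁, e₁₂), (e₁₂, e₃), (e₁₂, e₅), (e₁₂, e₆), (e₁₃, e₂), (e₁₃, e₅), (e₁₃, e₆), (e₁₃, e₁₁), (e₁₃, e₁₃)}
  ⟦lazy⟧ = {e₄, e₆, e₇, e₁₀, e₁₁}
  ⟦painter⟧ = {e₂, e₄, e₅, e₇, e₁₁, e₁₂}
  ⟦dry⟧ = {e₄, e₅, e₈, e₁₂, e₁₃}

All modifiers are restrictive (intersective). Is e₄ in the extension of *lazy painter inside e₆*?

⟦inside e₆⟧ = {x : ⟨x, e₆⟩ ∈ ⟦inside⟧} = {e₁, e₄, e₅, e₇, e₈, e₁₀, e₁₂, e₁₃}
⟦painter⟧ = {e₂, e₄, e₅, e₇, e₁₁, e₁₂}
… ∩ ⟦inside e₆⟧ = {e₂, e₄, e₅, e₇, e₁₁, e₁₂} ∩ {e₁, e₄, e₅, e₇, e₈, e₁₀, e₁₂, e₁₃} = {e₄, e₅, e₇, e₁₂}
… ∩ ⟦lazy⟧ = {e₄, e₅, e₇, e₁₂} ∩ {e₄, e₆, e₇, e₁₀, e₁₁} = {e₄, e₇}
⟦lazy painter inside e₆⟧ = {e₄, e₇}; e₄ ∈ this set.

yes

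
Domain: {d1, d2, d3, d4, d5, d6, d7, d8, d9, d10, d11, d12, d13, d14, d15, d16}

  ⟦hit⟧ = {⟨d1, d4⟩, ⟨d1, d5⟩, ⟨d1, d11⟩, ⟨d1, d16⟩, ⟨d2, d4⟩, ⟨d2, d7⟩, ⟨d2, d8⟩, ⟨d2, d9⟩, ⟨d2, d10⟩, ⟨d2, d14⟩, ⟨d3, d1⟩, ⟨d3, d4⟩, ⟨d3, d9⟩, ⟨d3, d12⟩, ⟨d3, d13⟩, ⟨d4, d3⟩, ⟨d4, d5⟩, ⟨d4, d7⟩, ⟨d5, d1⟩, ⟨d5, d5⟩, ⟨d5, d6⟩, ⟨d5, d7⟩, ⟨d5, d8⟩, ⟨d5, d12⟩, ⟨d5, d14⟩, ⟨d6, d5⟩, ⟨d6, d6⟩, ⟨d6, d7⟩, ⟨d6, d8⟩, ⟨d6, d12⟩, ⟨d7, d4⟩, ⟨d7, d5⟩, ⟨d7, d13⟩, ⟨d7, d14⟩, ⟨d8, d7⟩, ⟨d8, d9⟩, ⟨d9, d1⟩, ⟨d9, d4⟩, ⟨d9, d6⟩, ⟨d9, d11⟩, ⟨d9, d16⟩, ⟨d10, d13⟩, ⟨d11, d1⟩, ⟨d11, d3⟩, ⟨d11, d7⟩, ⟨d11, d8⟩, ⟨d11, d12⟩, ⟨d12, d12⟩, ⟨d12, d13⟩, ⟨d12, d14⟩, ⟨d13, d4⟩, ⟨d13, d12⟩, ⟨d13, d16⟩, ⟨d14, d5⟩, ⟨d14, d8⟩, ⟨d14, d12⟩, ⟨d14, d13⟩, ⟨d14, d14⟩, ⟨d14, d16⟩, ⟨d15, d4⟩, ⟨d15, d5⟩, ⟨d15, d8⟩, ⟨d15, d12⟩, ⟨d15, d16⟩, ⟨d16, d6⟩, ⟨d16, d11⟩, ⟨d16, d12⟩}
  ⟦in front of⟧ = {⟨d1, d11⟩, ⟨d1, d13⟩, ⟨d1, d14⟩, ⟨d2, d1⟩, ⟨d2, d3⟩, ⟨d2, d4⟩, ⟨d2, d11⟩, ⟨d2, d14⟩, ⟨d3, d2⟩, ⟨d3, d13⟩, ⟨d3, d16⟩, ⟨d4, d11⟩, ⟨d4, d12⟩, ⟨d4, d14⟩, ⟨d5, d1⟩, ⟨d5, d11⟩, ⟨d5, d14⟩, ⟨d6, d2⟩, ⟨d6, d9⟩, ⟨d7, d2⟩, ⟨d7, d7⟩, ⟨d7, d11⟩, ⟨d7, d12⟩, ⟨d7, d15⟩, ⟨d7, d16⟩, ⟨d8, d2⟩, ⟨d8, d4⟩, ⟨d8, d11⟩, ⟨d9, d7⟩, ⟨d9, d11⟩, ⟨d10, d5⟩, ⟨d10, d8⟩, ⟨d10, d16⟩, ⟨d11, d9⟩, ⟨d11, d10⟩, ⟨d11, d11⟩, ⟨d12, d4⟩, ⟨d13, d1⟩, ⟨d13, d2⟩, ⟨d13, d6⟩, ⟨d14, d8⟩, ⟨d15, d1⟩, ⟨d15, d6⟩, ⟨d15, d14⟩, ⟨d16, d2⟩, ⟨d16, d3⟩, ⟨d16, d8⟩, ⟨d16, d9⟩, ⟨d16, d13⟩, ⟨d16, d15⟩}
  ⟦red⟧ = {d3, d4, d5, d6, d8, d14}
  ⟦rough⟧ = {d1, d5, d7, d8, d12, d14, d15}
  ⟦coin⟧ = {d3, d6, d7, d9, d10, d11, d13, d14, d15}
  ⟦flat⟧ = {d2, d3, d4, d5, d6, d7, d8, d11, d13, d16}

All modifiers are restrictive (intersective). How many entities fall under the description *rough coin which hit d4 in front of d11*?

⟦which hit d4⟧ = {x : ⟨x, d4⟩ ∈ ⟦hit⟧} = {d1, d2, d3, d7, d9, d13, d15}
⟦in front of d11⟧ = {x : ⟨x, d11⟩ ∈ ⟦in front of⟧} = {d1, d2, d4, d5, d7, d8, d9, d11}
⟦coin⟧ = {d3, d6, d7, d9, d10, d11, d13, d14, d15}
… ∩ ⟦which hit d4⟧ = {d3, d6, d7, d9, d10, d11, d13, d14, d15} ∩ {d1, d2, d3, d7, d9, d13, d15} = {d3, d7, d9, d13, d15}
… ∩ ⟦in front of d11⟧ = {d3, d7, d9, d13, d15} ∩ {d1, d2, d4, d5, d7, d8, d9, d11} = {d7, d9}
… ∩ ⟦rough⟧ = {d7, d9} ∩ {d1, d5, d7, d8, d12, d14, d15} = {d7}
⟦rough coin which hit d4 in front of d11⟧ = {d7}, so the cardinality is 1.

1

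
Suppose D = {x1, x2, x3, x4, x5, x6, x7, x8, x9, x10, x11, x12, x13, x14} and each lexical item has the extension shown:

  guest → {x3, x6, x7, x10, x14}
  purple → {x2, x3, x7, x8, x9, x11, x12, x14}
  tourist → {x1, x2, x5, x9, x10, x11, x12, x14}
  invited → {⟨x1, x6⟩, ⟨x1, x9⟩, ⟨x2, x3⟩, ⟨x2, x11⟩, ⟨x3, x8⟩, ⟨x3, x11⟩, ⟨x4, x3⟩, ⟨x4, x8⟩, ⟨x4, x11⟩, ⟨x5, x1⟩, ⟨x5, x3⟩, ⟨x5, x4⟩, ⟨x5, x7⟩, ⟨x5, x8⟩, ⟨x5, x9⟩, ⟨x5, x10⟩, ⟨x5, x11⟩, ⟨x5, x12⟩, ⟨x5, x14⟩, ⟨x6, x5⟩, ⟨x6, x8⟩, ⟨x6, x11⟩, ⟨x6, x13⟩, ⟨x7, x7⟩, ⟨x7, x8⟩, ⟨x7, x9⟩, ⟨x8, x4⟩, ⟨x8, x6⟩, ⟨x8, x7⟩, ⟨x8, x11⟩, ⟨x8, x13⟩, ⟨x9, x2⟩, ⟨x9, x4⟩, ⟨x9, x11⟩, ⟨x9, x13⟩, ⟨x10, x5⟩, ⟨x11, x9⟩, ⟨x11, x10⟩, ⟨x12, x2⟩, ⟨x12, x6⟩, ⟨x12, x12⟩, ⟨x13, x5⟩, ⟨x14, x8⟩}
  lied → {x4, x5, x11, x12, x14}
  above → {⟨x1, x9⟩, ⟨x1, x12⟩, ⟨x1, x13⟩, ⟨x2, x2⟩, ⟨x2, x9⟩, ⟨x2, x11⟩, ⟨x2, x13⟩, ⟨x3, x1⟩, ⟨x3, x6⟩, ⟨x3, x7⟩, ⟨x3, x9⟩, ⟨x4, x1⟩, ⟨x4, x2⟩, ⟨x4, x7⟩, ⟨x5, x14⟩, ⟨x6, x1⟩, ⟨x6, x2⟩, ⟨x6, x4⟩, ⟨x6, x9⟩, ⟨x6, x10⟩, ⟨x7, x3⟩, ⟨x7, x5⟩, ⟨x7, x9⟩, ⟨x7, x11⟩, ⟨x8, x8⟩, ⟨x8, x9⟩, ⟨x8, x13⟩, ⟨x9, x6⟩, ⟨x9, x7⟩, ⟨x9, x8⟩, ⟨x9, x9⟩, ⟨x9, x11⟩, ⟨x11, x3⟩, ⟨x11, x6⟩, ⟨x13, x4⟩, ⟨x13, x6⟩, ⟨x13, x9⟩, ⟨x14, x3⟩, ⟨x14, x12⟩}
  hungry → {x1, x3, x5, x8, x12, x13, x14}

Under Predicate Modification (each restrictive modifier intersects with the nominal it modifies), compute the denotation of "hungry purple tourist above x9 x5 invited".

{}

⟦above x9⟧ = {x : ⟨x, x9⟩ ∈ ⟦above⟧} = {x1, x2, x3, x6, x7, x8, x9, x13}
⟦x5 invited⟧ = {x : ⟨x5, x⟩ ∈ ⟦invited⟧} = {x1, x3, x4, x7, x8, x9, x10, x11, x12, x14}
⟦tourist⟧ = {x1, x2, x5, x9, x10, x11, x12, x14}
… ∩ ⟦above x9⟧ = {x1, x2, x5, x9, x10, x11, x12, x14} ∩ {x1, x2, x3, x6, x7, x8, x9, x13} = {x1, x2, x9}
… ∩ ⟦x5 invited⟧ = {x1, x2, x9} ∩ {x1, x3, x4, x7, x8, x9, x10, x11, x12, x14} = {x1, x9}
… ∩ ⟦hungry⟧ = {x1, x9} ∩ {x1, x3, x5, x8, x12, x13, x14} = {x1}
… ∩ ⟦purple⟧ = {x1} ∩ {x2, x3, x7, x8, x9, x11, x12, x14} = ∅
So ⟦hungry purple tourist above x9 x5 invited⟧ = {}.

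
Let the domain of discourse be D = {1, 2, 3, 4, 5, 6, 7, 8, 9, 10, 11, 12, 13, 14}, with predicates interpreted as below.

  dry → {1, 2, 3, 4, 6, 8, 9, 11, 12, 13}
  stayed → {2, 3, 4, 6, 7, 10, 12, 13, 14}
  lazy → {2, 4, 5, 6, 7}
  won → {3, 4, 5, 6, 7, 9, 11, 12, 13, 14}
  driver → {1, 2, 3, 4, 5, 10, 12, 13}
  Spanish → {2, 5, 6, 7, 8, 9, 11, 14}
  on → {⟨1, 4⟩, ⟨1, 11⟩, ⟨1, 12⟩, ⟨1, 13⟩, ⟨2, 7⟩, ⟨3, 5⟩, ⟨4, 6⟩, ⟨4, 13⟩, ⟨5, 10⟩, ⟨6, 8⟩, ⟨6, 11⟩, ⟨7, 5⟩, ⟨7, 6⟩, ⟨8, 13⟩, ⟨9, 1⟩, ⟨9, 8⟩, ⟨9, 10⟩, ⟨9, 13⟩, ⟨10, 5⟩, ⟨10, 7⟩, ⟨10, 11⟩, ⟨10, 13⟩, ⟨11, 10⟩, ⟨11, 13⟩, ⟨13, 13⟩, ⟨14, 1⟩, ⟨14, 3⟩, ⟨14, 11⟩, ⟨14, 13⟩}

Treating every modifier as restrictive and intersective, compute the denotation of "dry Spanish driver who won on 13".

∅

⟦who won⟧ = ⟦won⟧ = {3, 4, 5, 6, 7, 9, 11, 12, 13, 14}
⟦on 13⟧ = {x : ⟨x, 13⟩ ∈ ⟦on⟧} = {1, 4, 8, 9, 10, 11, 13, 14}
⟦driver⟧ = {1, 2, 3, 4, 5, 10, 12, 13}
… ∩ ⟦who won⟧ = {1, 2, 3, 4, 5, 10, 12, 13} ∩ {3, 4, 5, 6, 7, 9, 11, 12, 13, 14} = {3, 4, 5, 12, 13}
… ∩ ⟦on 13⟧ = {3, 4, 5, 12, 13} ∩ {1, 4, 8, 9, 10, 11, 13, 14} = {4, 13}
… ∩ ⟦dry⟧ = {4, 13} ∩ {1, 2, 3, 4, 6, 8, 9, 11, 12, 13} = {4, 13}
… ∩ ⟦Spanish⟧ = {4, 13} ∩ {2, 5, 6, 7, 8, 9, 11, 14} = ∅
So ⟦dry Spanish driver who won on 13⟧ = ∅.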